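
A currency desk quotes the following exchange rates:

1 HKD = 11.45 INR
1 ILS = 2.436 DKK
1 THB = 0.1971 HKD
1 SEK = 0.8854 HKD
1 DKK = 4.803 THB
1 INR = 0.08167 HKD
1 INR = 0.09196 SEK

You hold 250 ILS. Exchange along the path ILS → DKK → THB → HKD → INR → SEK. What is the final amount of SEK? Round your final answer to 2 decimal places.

607.05

250 ILS × 2.436 = 609 DKK
609 DKK × 4.803 = 2925.027 THB
2925.027 THB × 0.1971 = 576.5228217 HKD
576.5228217 HKD × 11.45 = 6601.186308465 INR
6601.186308465 INR × 0.09196 = 607.0450929264414 SEK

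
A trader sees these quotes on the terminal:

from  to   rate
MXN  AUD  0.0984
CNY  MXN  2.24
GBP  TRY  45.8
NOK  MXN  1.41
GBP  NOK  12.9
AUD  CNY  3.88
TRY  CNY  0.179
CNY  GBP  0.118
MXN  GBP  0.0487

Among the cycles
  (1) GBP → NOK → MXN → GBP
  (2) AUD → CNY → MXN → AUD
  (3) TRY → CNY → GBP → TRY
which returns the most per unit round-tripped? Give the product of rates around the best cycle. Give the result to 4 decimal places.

(1) 12.9 × 1.41 × 0.0487 = 0.88580
(2) 3.88 × 2.24 × 0.0984 = 0.85521
(3) 0.179 × 0.118 × 45.8 = 0.96739
Highest is cycle (3) at 0.9674 (≤1, no arbitrage).

0.9674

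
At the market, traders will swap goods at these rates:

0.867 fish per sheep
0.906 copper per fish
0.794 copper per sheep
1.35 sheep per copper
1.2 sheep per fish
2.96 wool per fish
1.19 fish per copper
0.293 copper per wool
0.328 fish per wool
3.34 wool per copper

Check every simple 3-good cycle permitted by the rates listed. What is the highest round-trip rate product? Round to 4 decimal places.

1.1338

fish→sheep→copper→fish: 1.2 × 0.794 × 1.19 = 1.13383
fish→copper→sheep→fish: 0.906 × 1.35 × 0.867 = 1.06043
fish→wool→copper→fish: 2.96 × 0.293 × 1.19 = 1.03206
fish→copper→wool→fish: 0.906 × 3.34 × 0.328 = 0.99254
Maximum is fish→sheep→copper→fish at 1.1338; arbitrage exists.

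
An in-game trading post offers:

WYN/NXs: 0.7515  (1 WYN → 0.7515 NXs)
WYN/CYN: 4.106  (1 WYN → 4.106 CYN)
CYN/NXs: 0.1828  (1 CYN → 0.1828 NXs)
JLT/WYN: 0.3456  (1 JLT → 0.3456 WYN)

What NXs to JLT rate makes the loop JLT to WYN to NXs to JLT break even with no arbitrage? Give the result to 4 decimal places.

3.8503

Known legs of the cycle: 0.3456 × 0.7515 = 0.2597184
For no arbitrage the full-cycle product must be 1, so the missing rate is 1 / 0.2597184 ≈ 3.850324.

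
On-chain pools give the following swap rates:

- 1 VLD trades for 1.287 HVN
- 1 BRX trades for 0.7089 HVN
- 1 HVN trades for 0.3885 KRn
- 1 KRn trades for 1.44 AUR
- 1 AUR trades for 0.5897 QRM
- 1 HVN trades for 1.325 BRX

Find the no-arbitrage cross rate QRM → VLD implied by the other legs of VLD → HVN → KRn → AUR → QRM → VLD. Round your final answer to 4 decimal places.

Known legs of the cycle: 1.287 × 0.3885 × 1.44 × 0.5897 = 0.424583575416
For no arbitrage the full-cycle product must be 1, so the missing rate is 1 / 0.424583575416 ≈ 2.355249.

2.3552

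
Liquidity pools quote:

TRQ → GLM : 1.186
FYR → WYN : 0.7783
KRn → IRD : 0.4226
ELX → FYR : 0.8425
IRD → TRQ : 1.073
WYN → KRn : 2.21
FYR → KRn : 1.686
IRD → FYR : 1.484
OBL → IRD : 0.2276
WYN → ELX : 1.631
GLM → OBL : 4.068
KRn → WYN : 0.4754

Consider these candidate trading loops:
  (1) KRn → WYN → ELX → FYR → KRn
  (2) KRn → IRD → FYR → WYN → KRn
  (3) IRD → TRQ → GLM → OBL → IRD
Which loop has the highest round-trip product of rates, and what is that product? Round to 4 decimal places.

1.1783

(1) 0.4754 × 1.631 × 0.8425 × 1.686 = 1.10139
(2) 0.4226 × 1.484 × 0.7783 × 2.21 = 1.07871
(3) 1.073 × 1.186 × 4.068 × 0.2276 = 1.17825
Highest is cycle (3) at 1.1783 (>1, arbitrage).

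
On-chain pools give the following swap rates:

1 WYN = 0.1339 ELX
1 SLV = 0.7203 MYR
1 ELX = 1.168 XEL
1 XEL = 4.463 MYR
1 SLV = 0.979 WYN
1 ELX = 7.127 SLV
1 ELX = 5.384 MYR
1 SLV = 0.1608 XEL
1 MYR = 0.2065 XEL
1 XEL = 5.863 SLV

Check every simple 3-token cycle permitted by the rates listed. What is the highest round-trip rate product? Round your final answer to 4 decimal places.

WYN→ELX→SLV→WYN: 0.1339 × 7.127 × 0.979 = 0.93426
XEL→SLV→MYR→XEL: 5.863 × 0.7203 × 0.2065 = 0.87207
Maximum is WYN→ELX→SLV→WYN at 0.9343; no arbitrage — every cycle loses value.

0.9343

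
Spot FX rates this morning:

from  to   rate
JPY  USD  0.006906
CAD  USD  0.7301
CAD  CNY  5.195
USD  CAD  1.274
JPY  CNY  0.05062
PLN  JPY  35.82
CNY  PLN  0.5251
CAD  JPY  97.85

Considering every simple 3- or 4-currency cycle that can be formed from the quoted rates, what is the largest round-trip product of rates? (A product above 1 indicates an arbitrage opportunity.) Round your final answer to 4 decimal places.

CNY→PLN→JPY→CNY: 0.5251 × 35.82 × 0.05062 = 0.95212
CAD→JPY→USD→CAD: 97.85 × 0.006906 × 1.274 = 0.86091
Maximum is CNY→PLN→JPY→CNY at 0.9521; no arbitrage — every cycle loses value.

0.9521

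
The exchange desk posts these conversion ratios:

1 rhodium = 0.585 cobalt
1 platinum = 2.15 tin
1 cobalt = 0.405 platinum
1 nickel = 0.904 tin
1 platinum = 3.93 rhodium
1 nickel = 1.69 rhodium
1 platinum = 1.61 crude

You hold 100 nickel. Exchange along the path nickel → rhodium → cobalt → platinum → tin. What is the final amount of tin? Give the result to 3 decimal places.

100 nickel × 1.69 = 169 rhodium
169 rhodium × 0.585 = 98.865 cobalt
98.865 cobalt × 0.405 = 40.040325 platinum
40.040325 platinum × 2.15 = 86.08669875 tin

86.087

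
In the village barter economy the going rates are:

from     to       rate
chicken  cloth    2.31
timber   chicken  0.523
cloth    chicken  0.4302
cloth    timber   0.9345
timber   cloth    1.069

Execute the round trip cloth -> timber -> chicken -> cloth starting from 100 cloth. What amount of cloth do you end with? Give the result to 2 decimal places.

100 cloth × 0.9345 = 93.45 timber
93.45 timber × 0.523 = 48.87435 chicken
48.87435 chicken × 2.31 = 112.8997485 cloth

112.90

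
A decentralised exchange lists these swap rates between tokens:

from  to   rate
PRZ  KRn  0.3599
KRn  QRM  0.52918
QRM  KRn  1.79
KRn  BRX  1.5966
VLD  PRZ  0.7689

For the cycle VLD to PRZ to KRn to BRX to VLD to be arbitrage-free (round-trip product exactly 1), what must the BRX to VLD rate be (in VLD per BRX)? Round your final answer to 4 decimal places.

Known legs of the cycle: 0.7689 × 0.3599 × 1.5966 = 0.441822503826
For no arbitrage the full-cycle product must be 1, so the missing rate is 1 / 0.441822503826 ≈ 2.263352.

2.2634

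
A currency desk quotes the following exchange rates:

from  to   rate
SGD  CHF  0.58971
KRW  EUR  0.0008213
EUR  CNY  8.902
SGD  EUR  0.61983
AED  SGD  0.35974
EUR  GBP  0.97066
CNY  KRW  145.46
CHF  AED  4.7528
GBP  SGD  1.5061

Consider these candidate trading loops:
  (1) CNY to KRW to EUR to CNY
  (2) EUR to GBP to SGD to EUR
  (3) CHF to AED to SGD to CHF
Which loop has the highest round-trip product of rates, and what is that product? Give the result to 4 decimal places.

(1) 145.46 × 0.0008213 × 8.902 = 1.06349
(2) 0.97066 × 1.5061 × 0.61983 = 0.90614
(3) 4.7528 × 0.35974 × 0.58971 = 1.00827
Highest is cycle (1) at 1.0635 (>1, arbitrage).

1.0635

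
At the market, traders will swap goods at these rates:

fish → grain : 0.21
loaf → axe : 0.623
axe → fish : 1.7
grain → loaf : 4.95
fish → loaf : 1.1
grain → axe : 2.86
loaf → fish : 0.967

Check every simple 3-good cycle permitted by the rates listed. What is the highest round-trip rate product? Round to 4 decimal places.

1.1650

axe→fish→loaf→axe: 1.7 × 1.1 × 0.623 = 1.16501
axe→fish→grain→axe: 1.7 × 0.21 × 2.86 = 1.02102
loaf→fish→grain→loaf: 0.967 × 0.21 × 4.95 = 1.00520
Maximum is axe→fish→loaf→axe at 1.1650; arbitrage exists.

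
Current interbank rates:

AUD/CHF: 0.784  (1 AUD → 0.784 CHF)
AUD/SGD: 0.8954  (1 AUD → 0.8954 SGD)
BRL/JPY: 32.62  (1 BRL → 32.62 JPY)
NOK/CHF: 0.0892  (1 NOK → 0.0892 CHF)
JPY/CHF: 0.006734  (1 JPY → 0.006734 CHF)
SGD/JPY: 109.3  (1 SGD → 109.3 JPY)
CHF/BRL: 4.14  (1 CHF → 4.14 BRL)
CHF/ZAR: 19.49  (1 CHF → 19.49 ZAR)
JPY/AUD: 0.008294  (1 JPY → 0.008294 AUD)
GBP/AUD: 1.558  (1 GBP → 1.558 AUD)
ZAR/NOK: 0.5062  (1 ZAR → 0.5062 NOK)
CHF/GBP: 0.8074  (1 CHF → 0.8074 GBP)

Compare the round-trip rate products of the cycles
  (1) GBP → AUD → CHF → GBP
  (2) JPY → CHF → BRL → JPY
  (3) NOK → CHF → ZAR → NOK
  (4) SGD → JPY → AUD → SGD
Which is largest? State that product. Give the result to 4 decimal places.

(1) 1.558 × 0.784 × 0.8074 = 0.98622
(2) 0.006734 × 4.14 × 32.62 = 0.90941
(3) 0.0892 × 19.49 × 0.5062 = 0.88003
(4) 109.3 × 0.008294 × 0.8954 = 0.81171
Highest is cycle (1) at 0.9862 (≤1, no arbitrage).

0.9862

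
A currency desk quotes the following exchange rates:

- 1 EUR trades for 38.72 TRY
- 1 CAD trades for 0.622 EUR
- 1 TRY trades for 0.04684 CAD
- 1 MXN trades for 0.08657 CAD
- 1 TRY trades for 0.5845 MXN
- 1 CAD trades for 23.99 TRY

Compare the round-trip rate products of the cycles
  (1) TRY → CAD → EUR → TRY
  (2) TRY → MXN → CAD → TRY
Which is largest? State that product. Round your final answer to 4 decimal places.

(1) 0.04684 × 0.622 × 38.72 = 1.12809
(2) 0.5845 × 0.08657 × 23.99 = 1.21390
Highest is cycle (2) at 1.2139 (>1, arbitrage).

1.2139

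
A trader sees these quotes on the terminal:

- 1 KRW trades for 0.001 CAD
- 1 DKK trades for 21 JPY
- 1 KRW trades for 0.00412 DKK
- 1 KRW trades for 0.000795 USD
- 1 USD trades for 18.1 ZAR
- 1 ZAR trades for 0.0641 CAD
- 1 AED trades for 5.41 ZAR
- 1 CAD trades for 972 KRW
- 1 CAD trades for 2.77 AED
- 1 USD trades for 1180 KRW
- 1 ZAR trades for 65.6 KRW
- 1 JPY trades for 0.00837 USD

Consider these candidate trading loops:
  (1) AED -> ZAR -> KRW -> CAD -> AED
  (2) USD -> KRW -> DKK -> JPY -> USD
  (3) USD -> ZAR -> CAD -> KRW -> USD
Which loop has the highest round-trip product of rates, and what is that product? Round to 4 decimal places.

(1) 5.41 × 65.6 × 0.001 × 2.77 = 0.98306
(2) 1180 × 0.00412 × 21 × 0.00837 = 0.85452
(3) 18.1 × 0.0641 × 972 × 0.000795 = 0.89654
Highest is cycle (1) at 0.9831 (≤1, no arbitrage).

0.9831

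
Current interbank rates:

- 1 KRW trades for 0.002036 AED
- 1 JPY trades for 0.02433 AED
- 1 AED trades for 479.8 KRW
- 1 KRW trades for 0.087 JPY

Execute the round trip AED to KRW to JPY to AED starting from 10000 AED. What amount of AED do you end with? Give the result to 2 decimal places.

10155.97

10000 AED × 479.8 = 4798000 KRW
4798000 KRW × 0.087 = 417426 JPY
417426 JPY × 0.02433 = 10155.97458 AED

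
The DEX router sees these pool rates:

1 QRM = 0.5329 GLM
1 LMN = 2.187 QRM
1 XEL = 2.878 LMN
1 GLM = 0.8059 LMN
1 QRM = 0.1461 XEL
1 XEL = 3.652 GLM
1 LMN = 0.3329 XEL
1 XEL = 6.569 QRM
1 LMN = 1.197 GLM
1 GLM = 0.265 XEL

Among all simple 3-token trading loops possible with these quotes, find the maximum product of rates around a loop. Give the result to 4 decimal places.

0.9798

XEL→GLM→LMN→XEL: 3.652 × 0.8059 × 0.3329 = 0.97977
LMN→QRM→GLM→LMN: 2.187 × 0.5329 × 0.8059 = 0.93924
XEL→QRM→GLM→XEL: 6.569 × 0.5329 × 0.265 = 0.92766
XEL→LMN→QRM→XEL: 2.878 × 2.187 × 0.1461 = 0.91958
XEL→LMN→GLM→XEL: 2.878 × 1.197 × 0.265 = 0.91292
Maximum is XEL→GLM→LMN→XEL at 0.9798; no arbitrage — every cycle loses value.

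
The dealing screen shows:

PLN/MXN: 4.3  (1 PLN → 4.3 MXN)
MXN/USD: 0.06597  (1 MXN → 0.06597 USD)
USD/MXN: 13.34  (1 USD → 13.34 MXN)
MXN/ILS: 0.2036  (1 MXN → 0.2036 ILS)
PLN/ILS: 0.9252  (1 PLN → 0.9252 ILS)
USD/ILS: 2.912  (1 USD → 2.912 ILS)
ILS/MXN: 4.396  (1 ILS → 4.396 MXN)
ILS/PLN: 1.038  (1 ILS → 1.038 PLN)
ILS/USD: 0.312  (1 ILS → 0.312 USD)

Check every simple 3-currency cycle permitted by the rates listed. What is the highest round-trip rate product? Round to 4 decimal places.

ILS→PLN→MXN→ILS: 1.038 × 4.3 × 0.2036 = 0.90875
ILS→USD→MXN→ILS: 0.312 × 13.34 × 0.2036 = 0.84740
ILS→MXN→USD→ILS: 4.396 × 0.06597 × 2.912 = 0.84449
Maximum is ILS→PLN→MXN→ILS at 0.9087; no arbitrage — every cycle loses value.

0.9087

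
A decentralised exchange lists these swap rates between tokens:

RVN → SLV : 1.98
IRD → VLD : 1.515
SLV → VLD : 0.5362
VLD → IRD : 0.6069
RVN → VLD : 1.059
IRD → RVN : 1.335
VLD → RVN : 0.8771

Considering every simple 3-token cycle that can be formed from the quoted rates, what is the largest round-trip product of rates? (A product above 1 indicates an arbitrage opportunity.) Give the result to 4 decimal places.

0.9312

RVN→SLV→VLD→RVN: 1.98 × 0.5362 × 0.8771 = 0.93120
IRD→RVN→VLD→IRD: 1.335 × 1.059 × 0.6069 = 0.85801
Maximum is RVN→SLV→VLD→RVN at 0.9312; no arbitrage — every cycle loses value.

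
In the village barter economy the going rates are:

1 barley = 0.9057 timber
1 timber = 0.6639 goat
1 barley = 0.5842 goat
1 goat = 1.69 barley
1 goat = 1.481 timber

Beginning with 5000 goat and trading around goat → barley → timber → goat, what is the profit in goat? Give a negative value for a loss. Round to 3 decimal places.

80.936

5000 goat × 1.69 = 8450 barley
8450 barley × 0.9057 = 7653.165 timber
7653.165 timber × 0.6639 = 5080.9362435 goat
Net change: 5080.9362435 − 5000 = 80.9362435 goat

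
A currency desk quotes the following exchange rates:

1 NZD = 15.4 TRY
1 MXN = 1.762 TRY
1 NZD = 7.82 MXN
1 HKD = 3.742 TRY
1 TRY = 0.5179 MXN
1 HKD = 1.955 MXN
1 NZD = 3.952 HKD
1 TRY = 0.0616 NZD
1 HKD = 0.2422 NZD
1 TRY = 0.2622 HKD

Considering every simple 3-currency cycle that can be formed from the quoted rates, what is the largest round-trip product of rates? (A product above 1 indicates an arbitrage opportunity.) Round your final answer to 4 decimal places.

0.9780

TRY→HKD→NZD→TRY: 0.2622 × 0.2422 × 15.4 = 0.97797
TRY→NZD→HKD→TRY: 0.0616 × 3.952 × 3.742 = 0.91096
MXN→TRY→HKD→MXN: 1.762 × 0.2622 × 1.955 = 0.90320
MXN→TRY→NZD→MXN: 1.762 × 0.0616 × 7.82 = 0.84878
Maximum is TRY→HKD→NZD→TRY at 0.9780; no arbitrage — every cycle loses value.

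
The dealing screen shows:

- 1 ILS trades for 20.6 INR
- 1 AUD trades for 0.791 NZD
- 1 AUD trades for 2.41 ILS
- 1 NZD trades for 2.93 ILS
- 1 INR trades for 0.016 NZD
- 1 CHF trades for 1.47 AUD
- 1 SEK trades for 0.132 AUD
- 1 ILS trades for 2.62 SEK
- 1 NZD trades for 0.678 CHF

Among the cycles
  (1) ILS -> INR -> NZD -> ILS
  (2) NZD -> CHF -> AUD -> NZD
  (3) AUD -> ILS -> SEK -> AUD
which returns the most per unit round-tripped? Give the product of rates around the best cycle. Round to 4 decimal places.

(1) 20.6 × 0.016 × 2.93 = 0.96573
(2) 0.678 × 1.47 × 0.791 = 0.78836
(3) 2.41 × 2.62 × 0.132 = 0.83347
Highest is cycle (1) at 0.9657 (≤1, no arbitrage).

0.9657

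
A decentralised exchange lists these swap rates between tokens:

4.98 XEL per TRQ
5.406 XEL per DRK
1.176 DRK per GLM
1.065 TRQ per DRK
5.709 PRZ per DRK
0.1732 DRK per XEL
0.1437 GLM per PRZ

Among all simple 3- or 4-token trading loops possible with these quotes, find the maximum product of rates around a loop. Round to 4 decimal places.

0.9648

GLM→DRK→PRZ→GLM: 1.176 × 5.709 × 0.1437 = 0.96477
TRQ→XEL→DRK→TRQ: 4.98 × 0.1732 × 1.065 = 0.91860
Maximum is GLM→DRK→PRZ→GLM at 0.9648; no arbitrage — every cycle loses value.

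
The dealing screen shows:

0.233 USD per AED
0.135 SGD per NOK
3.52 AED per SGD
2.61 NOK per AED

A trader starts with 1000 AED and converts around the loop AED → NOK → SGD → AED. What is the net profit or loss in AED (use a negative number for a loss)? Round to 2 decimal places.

240.27

1000 AED × 2.61 = 2610 NOK
2610 NOK × 0.135 = 352.35 SGD
352.35 SGD × 3.52 = 1240.272 AED
Net change: 1240.272 − 1000 = 240.272 AED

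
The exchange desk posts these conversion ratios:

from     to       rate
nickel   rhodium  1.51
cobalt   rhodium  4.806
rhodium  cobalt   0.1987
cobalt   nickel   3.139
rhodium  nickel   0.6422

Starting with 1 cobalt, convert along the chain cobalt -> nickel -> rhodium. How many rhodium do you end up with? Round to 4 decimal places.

4.7399

1 cobalt × 3.139 = 3.139 nickel
3.139 nickel × 1.51 = 4.73989 rhodium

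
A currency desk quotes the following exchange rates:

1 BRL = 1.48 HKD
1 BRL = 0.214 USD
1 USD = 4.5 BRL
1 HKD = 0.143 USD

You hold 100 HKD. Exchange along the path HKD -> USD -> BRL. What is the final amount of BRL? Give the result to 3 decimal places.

64.350

100 HKD × 0.143 = 14.3 USD
14.3 USD × 4.5 = 64.35 BRL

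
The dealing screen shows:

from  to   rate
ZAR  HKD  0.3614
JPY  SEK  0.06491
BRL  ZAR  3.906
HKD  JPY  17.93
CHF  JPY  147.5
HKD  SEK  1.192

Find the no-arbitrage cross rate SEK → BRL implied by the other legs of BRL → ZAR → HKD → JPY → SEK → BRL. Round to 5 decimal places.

Known legs of the cycle: 3.906 × 0.3614 × 17.93 × 0.06491 = 1.64290437403092
For no arbitrage the full-cycle product must be 1, so the missing rate is 1 / 1.64290437403092 ≈ 0.6086782.

0.60868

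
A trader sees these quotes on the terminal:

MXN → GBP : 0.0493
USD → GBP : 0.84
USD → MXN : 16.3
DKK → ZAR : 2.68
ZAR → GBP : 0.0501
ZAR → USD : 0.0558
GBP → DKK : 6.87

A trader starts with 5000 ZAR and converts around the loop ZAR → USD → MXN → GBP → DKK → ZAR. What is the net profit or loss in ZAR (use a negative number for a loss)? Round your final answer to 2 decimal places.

-872.09

5000 ZAR × 0.0558 = 279 USD
279 USD × 16.3 = 4547.7 MXN
4547.7 MXN × 0.0493 = 224.20161 GBP
224.20161 GBP × 6.87 = 1540.2650607 DKK
1540.2650607 DKK × 2.68 = 4127.910362676 ZAR
Net change: 4127.910362676 − 5000 = -872.089637324 ZAR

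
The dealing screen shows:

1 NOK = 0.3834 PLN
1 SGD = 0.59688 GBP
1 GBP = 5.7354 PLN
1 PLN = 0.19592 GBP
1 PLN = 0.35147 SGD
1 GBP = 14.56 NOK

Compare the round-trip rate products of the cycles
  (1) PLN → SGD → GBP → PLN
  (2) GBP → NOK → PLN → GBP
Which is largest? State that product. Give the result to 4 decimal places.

(1) 0.35147 × 0.59688 × 5.7354 = 1.20320
(2) 14.56 × 0.3834 × 0.19592 = 1.09368
Highest is cycle (1) at 1.2032 (>1, arbitrage).

1.2032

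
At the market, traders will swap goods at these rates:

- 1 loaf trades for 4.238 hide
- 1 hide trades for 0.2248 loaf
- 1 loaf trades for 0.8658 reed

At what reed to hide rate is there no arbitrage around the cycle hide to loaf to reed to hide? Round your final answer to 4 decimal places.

Known legs of the cycle: 0.2248 × 0.8658 = 0.19463184
For no arbitrage the full-cycle product must be 1, so the missing rate is 1 / 0.19463184 ≈ 5.137905.

5.1379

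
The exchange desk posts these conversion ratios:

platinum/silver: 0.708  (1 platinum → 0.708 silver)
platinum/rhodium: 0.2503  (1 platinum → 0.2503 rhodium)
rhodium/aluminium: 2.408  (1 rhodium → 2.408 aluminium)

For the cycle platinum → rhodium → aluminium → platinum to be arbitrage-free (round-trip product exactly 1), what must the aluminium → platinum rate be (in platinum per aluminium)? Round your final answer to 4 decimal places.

1.6591

Known legs of the cycle: 0.2503 × 2.408 = 0.6027224
For no arbitrage the full-cycle product must be 1, so the missing rate is 1 / 0.6027224 ≈ 1.659139.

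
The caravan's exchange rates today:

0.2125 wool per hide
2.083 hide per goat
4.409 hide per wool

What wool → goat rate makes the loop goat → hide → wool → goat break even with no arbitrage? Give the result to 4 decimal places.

2.2592

Known legs of the cycle: 2.083 × 0.2125 = 0.4426375
For no arbitrage the full-cycle product must be 1, so the missing rate is 1 / 0.4426375 ≈ 2.259185.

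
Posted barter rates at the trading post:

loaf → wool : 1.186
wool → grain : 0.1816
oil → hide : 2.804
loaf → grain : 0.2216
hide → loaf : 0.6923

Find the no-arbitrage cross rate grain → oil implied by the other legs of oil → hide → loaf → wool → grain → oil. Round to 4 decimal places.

2.3918

Known legs of the cycle: 2.804 × 0.6923 × 1.186 × 0.1816 = 0.41809297859392
For no arbitrage the full-cycle product must be 1, so the missing rate is 1 / 0.41809297859392 ≈ 2.391812.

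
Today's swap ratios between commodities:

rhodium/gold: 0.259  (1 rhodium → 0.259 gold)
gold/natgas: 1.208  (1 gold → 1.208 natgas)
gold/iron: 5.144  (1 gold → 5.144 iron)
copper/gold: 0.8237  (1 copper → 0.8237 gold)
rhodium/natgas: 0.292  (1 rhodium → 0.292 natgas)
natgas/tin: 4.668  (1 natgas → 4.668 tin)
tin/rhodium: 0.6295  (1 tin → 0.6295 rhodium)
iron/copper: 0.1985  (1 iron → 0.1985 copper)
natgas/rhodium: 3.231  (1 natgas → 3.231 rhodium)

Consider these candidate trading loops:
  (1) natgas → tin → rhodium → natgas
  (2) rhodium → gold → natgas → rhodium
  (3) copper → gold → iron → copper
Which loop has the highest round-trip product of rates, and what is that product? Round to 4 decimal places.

(1) 4.668 × 0.6295 × 0.292 = 0.85804
(2) 0.259 × 1.208 × 3.231 = 1.01089
(3) 0.8237 × 5.144 × 0.1985 = 0.84107
Highest is cycle (2) at 1.0109 (>1, arbitrage).

1.0109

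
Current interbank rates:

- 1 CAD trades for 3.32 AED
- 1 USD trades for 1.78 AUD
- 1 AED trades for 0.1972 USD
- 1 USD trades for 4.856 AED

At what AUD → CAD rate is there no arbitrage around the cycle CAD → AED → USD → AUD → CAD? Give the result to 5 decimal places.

Known legs of the cycle: 3.32 × 0.1972 × 1.78 = 1.16537312
For no arbitrage the full-cycle product must be 1, so the missing rate is 1 / 1.16537312 ≈ 0.8580943.

0.85809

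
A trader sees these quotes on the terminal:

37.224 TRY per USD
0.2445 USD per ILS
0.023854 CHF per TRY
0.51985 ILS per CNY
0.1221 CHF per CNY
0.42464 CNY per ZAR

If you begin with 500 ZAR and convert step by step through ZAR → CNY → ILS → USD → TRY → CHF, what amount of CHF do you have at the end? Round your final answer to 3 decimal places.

23.962

500 ZAR × 0.42464 = 212.32 CNY
212.32 CNY × 0.51985 = 110.374552 ILS
110.374552 ILS × 0.2445 = 26.986577964 USD
26.986577964 USD × 37.224 = 1004.548378131936 TRY
1004.548378131936 TRY × 0.023854 = 23.962497011959201344 CHF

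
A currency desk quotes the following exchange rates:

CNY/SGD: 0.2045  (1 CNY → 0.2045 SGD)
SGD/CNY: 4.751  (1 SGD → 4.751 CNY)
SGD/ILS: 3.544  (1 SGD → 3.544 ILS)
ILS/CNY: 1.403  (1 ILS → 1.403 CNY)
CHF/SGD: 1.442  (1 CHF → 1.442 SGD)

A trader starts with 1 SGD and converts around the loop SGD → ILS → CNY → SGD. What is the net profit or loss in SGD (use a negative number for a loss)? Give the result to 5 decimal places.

1 SGD × 3.544 = 3.544 ILS
3.544 ILS × 1.403 = 4.972232 CNY
4.972232 CNY × 0.2045 = 1.016821444 SGD
Net change: 1.016821444 − 1 = 0.016821444 SGD

0.01682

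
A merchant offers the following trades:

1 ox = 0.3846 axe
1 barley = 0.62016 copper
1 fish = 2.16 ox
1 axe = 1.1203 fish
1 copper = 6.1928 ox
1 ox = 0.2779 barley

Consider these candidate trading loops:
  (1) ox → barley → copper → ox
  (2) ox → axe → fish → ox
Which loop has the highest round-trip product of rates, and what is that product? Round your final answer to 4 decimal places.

1.0673

(1) 0.2779 × 0.62016 × 6.1928 = 1.06728
(2) 0.3846 × 1.1203 × 2.16 = 0.93067
Highest is cycle (1) at 1.0673 (>1, arbitrage).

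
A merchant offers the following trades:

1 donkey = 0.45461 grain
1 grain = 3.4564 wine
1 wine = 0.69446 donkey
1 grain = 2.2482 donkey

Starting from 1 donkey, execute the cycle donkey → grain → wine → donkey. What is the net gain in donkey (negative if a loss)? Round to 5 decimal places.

1 donkey × 0.45461 = 0.45461 grain
0.45461 grain × 3.4564 = 1.571314004 wine
1.571314004 wine × 0.69446 = 1.09121472321784 donkey
Net change: 1.09121472321784 − 1 = 0.09121472321784 donkey

0.09121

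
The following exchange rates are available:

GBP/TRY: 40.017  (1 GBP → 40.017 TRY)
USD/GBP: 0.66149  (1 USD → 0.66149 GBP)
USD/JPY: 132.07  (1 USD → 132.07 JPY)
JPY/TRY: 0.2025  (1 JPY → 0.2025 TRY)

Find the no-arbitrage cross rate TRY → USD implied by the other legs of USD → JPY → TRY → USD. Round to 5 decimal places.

Known legs of the cycle: 132.07 × 0.2025 = 26.744175
For no arbitrage the full-cycle product must be 1, so the missing rate is 1 / 26.744175 ≈ 0.0373913.

0.03739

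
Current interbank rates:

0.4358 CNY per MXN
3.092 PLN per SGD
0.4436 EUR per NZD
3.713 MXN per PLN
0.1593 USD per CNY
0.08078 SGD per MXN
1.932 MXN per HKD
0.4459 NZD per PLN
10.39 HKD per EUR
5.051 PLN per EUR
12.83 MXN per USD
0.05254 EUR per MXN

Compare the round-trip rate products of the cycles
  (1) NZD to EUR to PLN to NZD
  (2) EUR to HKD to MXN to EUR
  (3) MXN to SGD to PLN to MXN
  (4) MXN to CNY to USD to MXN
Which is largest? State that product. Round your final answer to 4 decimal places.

1.0547

(1) 0.4436 × 5.051 × 0.4459 = 0.99909
(2) 10.39 × 1.932 × 0.05254 = 1.05466
(3) 0.08078 × 3.092 × 3.713 = 0.92740
(4) 0.4358 × 0.1593 × 12.83 = 0.89070
Highest is cycle (2) at 1.0547 (>1, arbitrage).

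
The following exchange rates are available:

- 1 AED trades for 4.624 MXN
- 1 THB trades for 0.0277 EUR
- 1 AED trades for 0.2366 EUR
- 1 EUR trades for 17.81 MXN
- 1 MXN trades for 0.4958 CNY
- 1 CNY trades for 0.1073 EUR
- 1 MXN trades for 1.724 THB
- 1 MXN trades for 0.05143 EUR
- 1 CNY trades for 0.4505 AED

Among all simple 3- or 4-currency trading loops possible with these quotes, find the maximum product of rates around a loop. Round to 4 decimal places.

1.0328

CNY→AED→MXN→CNY: 0.4505 × 4.624 × 0.4958 = 1.03281
CNY→EUR→MXN→CNY: 0.1073 × 17.81 × 0.4958 = 0.94748
CNY→AED→EUR→MXN→CNY: 0.4505 × 0.2366 × 17.81 × 0.4958 = 0.94120
THB→EUR→MXN→THB: 0.0277 × 17.81 × 1.724 = 0.85051
Maximum is CNY→AED→MXN→CNY at 1.0328; arbitrage exists.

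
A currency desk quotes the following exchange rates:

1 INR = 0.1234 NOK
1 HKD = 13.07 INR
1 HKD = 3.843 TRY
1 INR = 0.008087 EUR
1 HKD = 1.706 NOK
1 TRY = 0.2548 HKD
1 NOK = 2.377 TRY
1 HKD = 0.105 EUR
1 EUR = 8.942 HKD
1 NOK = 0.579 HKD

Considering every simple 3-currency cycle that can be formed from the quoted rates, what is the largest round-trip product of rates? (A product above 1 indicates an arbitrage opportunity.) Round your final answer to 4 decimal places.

NOK→TRY→HKD→NOK: 2.377 × 0.2548 × 1.706 = 1.03326
INR→EUR→HKD→INR: 0.008087 × 8.942 × 13.07 = 0.94514
INR→NOK→HKD→INR: 0.1234 × 0.579 × 13.07 = 0.93383
Maximum is NOK→TRY→HKD→NOK at 1.0333; arbitrage exists.

1.0333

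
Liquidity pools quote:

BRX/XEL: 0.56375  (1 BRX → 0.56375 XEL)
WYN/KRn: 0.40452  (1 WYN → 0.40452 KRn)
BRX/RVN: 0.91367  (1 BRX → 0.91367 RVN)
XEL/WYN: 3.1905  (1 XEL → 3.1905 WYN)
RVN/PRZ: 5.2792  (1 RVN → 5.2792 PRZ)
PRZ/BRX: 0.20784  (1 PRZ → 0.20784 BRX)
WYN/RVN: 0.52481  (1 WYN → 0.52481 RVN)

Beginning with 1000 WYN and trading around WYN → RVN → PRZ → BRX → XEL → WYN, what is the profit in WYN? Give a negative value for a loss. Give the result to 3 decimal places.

1000 WYN × 0.52481 = 524.81 RVN
524.81 RVN × 5.2792 = 2770.576952 PRZ
2770.576952 PRZ × 0.20784 = 575.83671370368 BRX
575.83671370368 BRX × 0.56375 = 324.6279473504496 XEL
324.6279473504496 XEL × 3.1905 = 1035.7254660216094488 WYN
Net change: 1035.7254660216094488 − 1000 = 35.7254660216094488 WYN

35.725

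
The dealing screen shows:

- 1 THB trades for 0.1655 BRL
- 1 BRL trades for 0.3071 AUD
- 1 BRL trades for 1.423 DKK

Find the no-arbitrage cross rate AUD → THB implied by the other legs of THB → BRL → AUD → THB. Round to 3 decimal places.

19.675

Known legs of the cycle: 0.1655 × 0.3071 = 0.05082505
For no arbitrage the full-cycle product must be 1, so the missing rate is 1 / 0.05082505 ≈ 19.67534.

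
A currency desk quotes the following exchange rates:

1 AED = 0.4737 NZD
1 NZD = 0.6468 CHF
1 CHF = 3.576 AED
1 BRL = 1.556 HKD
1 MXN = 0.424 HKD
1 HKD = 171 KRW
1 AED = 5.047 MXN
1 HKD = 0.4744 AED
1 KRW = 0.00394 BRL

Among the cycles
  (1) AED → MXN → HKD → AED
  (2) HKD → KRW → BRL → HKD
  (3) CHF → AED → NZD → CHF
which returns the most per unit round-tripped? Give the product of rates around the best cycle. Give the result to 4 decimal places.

1.0956

(1) 5.047 × 0.424 × 0.4744 = 1.01518
(2) 171 × 0.00394 × 1.556 = 1.04834
(3) 3.576 × 0.4737 × 0.6468 = 1.09565
Highest is cycle (3) at 1.0956 (>1, arbitrage).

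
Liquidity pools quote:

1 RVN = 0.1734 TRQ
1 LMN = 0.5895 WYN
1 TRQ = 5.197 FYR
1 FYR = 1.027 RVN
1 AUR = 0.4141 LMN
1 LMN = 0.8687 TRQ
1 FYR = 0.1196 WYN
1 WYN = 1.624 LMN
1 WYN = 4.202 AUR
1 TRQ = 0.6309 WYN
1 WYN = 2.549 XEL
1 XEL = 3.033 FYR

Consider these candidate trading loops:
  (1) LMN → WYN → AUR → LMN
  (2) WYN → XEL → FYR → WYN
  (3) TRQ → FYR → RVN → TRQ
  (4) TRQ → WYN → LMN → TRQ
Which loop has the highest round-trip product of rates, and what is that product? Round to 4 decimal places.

(1) 0.5895 × 4.202 × 0.4141 = 1.02576
(2) 2.549 × 3.033 × 0.1196 = 0.92464
(3) 5.197 × 1.027 × 0.1734 = 0.92549
(4) 0.6309 × 1.624 × 0.8687 = 0.89005
Highest is cycle (1) at 1.0258 (>1, arbitrage).

1.0258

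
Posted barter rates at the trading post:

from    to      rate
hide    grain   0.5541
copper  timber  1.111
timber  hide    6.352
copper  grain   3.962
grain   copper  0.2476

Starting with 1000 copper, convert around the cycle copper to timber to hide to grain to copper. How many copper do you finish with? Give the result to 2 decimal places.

968.20

1000 copper × 1.111 = 1111 timber
1111 timber × 6.352 = 7057.072 hide
7057.072 hide × 0.5541 = 3910.3235952 grain
3910.3235952 grain × 0.2476 = 968.19612217152 copper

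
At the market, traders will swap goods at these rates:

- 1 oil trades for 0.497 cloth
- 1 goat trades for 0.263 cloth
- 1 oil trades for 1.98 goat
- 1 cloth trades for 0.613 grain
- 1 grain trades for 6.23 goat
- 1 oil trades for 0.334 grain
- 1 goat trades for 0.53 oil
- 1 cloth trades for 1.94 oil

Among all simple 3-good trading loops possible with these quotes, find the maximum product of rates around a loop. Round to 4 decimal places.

goat→oil→grain→goat: 0.53 × 0.334 × 6.23 = 1.10283
goat→cloth→oil→goat: 0.263 × 1.94 × 1.98 = 1.01024
goat→cloth→grain→goat: 0.263 × 0.613 × 6.23 = 1.00439
Maximum is goat→oil→grain→goat at 1.1028; arbitrage exists.

1.1028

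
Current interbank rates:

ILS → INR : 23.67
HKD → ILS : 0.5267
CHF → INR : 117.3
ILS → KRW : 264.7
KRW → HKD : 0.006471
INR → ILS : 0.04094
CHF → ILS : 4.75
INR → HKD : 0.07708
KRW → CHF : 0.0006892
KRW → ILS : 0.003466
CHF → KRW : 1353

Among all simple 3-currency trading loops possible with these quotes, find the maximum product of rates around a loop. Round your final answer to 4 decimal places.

0.9610

ILS→INR→HKD→ILS: 23.67 × 0.07708 × 0.5267 = 0.96096
ILS→KRW→HKD→ILS: 264.7 × 0.006471 × 0.5267 = 0.90217
CHF→ILS→KRW→CHF: 4.75 × 264.7 × 0.0006892 = 0.86655
Maximum is ILS→INR→HKD→ILS at 0.9610; no arbitrage — every cycle loses value.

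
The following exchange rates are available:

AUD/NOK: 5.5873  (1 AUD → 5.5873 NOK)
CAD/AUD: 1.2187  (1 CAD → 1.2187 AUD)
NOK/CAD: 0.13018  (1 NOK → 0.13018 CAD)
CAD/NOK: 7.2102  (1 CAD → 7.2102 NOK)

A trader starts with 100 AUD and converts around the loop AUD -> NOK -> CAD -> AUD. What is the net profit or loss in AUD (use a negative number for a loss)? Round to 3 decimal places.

100 AUD × 5.5873 = 558.73 NOK
558.73 NOK × 0.13018 = 72.7354714 CAD
72.7354714 CAD × 1.2187 = 88.64271899518 AUD
Net change: 88.64271899518 − 100 = -11.35728100482 AUD

-11.357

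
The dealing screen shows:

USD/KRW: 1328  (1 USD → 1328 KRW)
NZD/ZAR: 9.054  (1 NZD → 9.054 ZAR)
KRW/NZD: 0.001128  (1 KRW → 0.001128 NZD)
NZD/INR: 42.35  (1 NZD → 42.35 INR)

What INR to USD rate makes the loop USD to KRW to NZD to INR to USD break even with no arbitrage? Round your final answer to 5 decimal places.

0.01576

Known legs of the cycle: 1328 × 0.001128 × 42.35 = 63.4396224
For no arbitrage the full-cycle product must be 1, so the missing rate is 1 / 63.4396224 ≈ 0.0157630.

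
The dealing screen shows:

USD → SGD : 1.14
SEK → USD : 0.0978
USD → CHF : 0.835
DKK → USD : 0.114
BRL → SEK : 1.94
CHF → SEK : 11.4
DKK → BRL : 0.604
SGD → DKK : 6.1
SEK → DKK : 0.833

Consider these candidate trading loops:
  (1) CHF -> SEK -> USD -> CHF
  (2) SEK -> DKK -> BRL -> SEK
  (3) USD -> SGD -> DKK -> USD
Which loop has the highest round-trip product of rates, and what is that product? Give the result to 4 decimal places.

(1) 11.4 × 0.0978 × 0.835 = 0.93096
(2) 0.833 × 0.604 × 1.94 = 0.97608
(3) 1.14 × 6.1 × 0.114 = 0.79276
Highest is cycle (2) at 0.9761 (≤1, no arbitrage).

0.9761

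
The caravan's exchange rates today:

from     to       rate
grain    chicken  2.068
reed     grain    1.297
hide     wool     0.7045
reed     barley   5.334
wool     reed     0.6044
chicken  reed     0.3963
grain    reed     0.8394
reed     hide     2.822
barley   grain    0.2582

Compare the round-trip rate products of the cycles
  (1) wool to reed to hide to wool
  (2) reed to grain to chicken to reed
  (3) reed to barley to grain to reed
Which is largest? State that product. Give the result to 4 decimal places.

(1) 0.6044 × 2.822 × 0.7045 = 1.20161
(2) 1.297 × 2.068 × 0.3963 = 1.06295
(3) 5.334 × 0.2582 × 0.8394 = 1.15605
Highest is cycle (1) at 1.2016 (>1, arbitrage).

1.2016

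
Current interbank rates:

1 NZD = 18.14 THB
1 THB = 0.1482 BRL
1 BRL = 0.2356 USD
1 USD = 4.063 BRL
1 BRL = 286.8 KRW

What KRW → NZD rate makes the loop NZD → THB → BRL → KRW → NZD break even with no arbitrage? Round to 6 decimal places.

0.001297

Known legs of the cycle: 18.14 × 0.1482 × 286.8 = 771.0182064
For no arbitrage the full-cycle product must be 1, so the missing rate is 1 / 771.0182064 ≈ 0.00129699.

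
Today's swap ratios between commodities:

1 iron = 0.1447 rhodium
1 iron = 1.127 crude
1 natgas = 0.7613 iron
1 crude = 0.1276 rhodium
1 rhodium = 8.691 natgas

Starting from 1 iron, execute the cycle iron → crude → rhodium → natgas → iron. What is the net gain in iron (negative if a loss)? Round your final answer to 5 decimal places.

1 iron × 1.127 = 1.127 crude
1.127 crude × 0.1276 = 0.1438052 rhodium
0.1438052 rhodium × 8.691 = 1.2498109932 natgas
1.2498109932 natgas × 0.7613 = 0.95148110912316 iron
Net change: 0.95148110912316 − 1 = -0.04851889087684 iron

-0.04852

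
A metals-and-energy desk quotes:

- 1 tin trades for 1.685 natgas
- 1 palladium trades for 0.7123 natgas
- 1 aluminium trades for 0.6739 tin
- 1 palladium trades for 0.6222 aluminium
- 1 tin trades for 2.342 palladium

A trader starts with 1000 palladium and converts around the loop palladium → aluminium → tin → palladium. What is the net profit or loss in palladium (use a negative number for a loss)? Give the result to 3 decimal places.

1000 palladium × 0.6222 = 622.2 aluminium
622.2 aluminium × 0.6739 = 419.30058 tin
419.30058 tin × 2.342 = 982.00195836 palladium
Net change: 982.00195836 − 1000 = -17.99804164 palladium

-17.998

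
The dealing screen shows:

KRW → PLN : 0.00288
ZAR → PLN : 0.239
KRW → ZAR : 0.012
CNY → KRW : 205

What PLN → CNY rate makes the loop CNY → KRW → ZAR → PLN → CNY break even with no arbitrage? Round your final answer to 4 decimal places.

Known legs of the cycle: 205 × 0.012 × 0.239 = 0.58794
For no arbitrage the full-cycle product must be 1, so the missing rate is 1 / 0.58794 ≈ 1.700854.

1.7009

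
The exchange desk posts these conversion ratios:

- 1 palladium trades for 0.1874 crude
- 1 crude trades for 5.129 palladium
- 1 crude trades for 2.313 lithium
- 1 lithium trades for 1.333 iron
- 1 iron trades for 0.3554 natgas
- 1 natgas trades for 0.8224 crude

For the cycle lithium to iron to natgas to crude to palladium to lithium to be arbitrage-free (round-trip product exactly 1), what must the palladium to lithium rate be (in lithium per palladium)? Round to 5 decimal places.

Known legs of the cycle: 1.333 × 0.3554 × 0.8224 × 5.129 = 1.99831235543872
For no arbitrage the full-cycle product must be 1, so the missing rate is 1 / 1.99831235543872 ≈ 0.5004223.

0.50042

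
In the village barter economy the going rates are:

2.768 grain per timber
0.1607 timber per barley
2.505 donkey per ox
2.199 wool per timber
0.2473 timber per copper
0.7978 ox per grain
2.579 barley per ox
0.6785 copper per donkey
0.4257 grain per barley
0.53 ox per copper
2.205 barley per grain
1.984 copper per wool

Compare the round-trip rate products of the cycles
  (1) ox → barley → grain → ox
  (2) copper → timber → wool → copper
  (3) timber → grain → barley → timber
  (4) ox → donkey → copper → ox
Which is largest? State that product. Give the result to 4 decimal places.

1.0789

(1) 2.579 × 0.4257 × 0.7978 = 0.87589
(2) 0.2473 × 2.199 × 1.984 = 1.07892
(3) 2.768 × 2.205 × 0.1607 = 0.98082
(4) 2.505 × 0.6785 × 0.53 = 0.90081
Highest is cycle (2) at 1.0789 (>1, arbitrage).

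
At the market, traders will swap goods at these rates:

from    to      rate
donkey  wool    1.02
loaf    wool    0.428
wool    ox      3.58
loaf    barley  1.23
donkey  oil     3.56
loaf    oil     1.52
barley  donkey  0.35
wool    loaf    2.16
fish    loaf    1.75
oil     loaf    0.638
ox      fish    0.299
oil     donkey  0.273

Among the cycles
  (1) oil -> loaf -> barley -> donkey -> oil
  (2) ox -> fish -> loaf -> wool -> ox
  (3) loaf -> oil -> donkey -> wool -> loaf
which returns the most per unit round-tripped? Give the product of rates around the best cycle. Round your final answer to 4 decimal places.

0.9778

(1) 0.638 × 1.23 × 0.35 × 3.56 = 0.97779
(2) 0.299 × 1.75 × 0.428 × 3.58 = 0.80174
(3) 1.52 × 0.273 × 1.02 × 2.16 = 0.91424
Highest is cycle (1) at 0.9778 (≤1, no arbitrage).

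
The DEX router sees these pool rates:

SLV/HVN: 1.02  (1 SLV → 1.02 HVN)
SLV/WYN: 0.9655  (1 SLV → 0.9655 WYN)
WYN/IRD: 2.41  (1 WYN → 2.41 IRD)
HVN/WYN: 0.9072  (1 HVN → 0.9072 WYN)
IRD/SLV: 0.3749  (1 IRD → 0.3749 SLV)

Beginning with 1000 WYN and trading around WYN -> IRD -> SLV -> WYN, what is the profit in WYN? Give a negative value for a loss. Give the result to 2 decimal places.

-127.66

1000 WYN × 2.41 = 2410 IRD
2410 IRD × 0.3749 = 903.509 SLV
903.509 SLV × 0.9655 = 872.3379395 WYN
Net change: 872.3379395 − 1000 = -127.6620605 WYN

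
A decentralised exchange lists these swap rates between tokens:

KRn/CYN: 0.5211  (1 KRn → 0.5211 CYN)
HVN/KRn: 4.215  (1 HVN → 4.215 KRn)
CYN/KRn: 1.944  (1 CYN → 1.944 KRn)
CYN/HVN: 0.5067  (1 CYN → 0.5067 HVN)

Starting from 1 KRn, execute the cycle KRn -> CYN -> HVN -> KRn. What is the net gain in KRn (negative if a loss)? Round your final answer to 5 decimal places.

0.11293

1 KRn × 0.5211 = 0.5211 CYN
0.5211 CYN × 0.5067 = 0.26404137 HVN
0.26404137 HVN × 4.215 = 1.11293437455 KRn
Net change: 1.11293437455 − 1 = 0.11293437455 KRn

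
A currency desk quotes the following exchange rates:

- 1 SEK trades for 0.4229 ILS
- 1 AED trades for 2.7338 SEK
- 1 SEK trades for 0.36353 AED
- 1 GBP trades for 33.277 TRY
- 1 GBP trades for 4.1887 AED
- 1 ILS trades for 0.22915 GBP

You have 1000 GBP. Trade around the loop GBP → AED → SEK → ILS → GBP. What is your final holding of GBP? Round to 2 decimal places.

1109.69

1000 GBP × 4.1887 = 4188.7 AED
4188.7 AED × 2.7338 = 11451.06806 SEK
11451.06806 SEK × 0.4229 = 4842.656682574 ILS
4842.656682574 ILS × 0.22915 = 1109.6947788118321 GBP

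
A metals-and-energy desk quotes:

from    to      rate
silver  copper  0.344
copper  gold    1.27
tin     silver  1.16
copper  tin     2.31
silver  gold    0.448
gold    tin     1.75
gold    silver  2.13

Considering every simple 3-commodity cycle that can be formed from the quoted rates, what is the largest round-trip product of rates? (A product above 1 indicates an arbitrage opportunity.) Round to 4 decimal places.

copper→gold→silver→copper: 1.27 × 2.13 × 0.344 = 0.93055
copper→tin→silver→copper: 2.31 × 1.16 × 0.344 = 0.92178
tin→silver→gold→tin: 1.16 × 0.448 × 1.75 = 0.90944
Maximum is copper→gold→silver→copper at 0.9306; no arbitrage — every cycle loses value.

0.9306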